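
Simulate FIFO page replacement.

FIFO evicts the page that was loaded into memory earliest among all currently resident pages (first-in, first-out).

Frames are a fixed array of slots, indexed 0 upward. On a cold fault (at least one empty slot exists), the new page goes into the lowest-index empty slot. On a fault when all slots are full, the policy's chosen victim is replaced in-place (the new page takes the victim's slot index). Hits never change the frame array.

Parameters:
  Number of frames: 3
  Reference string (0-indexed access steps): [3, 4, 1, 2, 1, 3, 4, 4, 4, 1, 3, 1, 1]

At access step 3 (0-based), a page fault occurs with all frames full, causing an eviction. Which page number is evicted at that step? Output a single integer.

Step 0: ref 3 -> FAULT, frames=[3,-,-]
Step 1: ref 4 -> FAULT, frames=[3,4,-]
Step 2: ref 1 -> FAULT, frames=[3,4,1]
Step 3: ref 2 -> FAULT, evict 3, frames=[2,4,1]
At step 3: evicted page 3

Answer: 3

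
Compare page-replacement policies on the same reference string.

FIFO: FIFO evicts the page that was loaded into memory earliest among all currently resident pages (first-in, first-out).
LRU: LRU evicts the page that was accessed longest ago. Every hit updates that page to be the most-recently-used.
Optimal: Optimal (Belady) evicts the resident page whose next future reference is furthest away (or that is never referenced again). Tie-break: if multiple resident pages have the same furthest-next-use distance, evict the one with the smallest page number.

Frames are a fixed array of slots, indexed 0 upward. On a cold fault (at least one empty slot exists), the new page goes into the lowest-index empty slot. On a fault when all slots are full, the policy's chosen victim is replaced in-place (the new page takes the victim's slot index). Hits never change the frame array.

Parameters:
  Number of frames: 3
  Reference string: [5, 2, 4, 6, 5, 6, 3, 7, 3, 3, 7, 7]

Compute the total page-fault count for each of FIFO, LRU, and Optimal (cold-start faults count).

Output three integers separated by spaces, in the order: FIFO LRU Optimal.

Answer: 7 7 6

Derivation:
--- FIFO ---
  step 0: ref 5 -> FAULT, frames=[5,-,-] (faults so far: 1)
  step 1: ref 2 -> FAULT, frames=[5,2,-] (faults so far: 2)
  step 2: ref 4 -> FAULT, frames=[5,2,4] (faults so far: 3)
  step 3: ref 6 -> FAULT, evict 5, frames=[6,2,4] (faults so far: 4)
  step 4: ref 5 -> FAULT, evict 2, frames=[6,5,4] (faults so far: 5)
  step 5: ref 6 -> HIT, frames=[6,5,4] (faults so far: 5)
  step 6: ref 3 -> FAULT, evict 4, frames=[6,5,3] (faults so far: 6)
  step 7: ref 7 -> FAULT, evict 6, frames=[7,5,3] (faults so far: 7)
  step 8: ref 3 -> HIT, frames=[7,5,3] (faults so far: 7)
  step 9: ref 3 -> HIT, frames=[7,5,3] (faults so far: 7)
  step 10: ref 7 -> HIT, frames=[7,5,3] (faults so far: 7)
  step 11: ref 7 -> HIT, frames=[7,5,3] (faults so far: 7)
  FIFO total faults: 7
--- LRU ---
  step 0: ref 5 -> FAULT, frames=[5,-,-] (faults so far: 1)
  step 1: ref 2 -> FAULT, frames=[5,2,-] (faults so far: 2)
  step 2: ref 4 -> FAULT, frames=[5,2,4] (faults so far: 3)
  step 3: ref 6 -> FAULT, evict 5, frames=[6,2,4] (faults so far: 4)
  step 4: ref 5 -> FAULT, evict 2, frames=[6,5,4] (faults so far: 5)
  step 5: ref 6 -> HIT, frames=[6,5,4] (faults so far: 5)
  step 6: ref 3 -> FAULT, evict 4, frames=[6,5,3] (faults so far: 6)
  step 7: ref 7 -> FAULT, evict 5, frames=[6,7,3] (faults so far: 7)
  step 8: ref 3 -> HIT, frames=[6,7,3] (faults so far: 7)
  step 9: ref 3 -> HIT, frames=[6,7,3] (faults so far: 7)
  step 10: ref 7 -> HIT, frames=[6,7,3] (faults so far: 7)
  step 11: ref 7 -> HIT, frames=[6,7,3] (faults so far: 7)
  LRU total faults: 7
--- Optimal ---
  step 0: ref 5 -> FAULT, frames=[5,-,-] (faults so far: 1)
  step 1: ref 2 -> FAULT, frames=[5,2,-] (faults so far: 2)
  step 2: ref 4 -> FAULT, frames=[5,2,4] (faults so far: 3)
  step 3: ref 6 -> FAULT, evict 2, frames=[5,6,4] (faults so far: 4)
  step 4: ref 5 -> HIT, frames=[5,6,4] (faults so far: 4)
  step 5: ref 6 -> HIT, frames=[5,6,4] (faults so far: 4)
  step 6: ref 3 -> FAULT, evict 4, frames=[5,6,3] (faults so far: 5)
  step 7: ref 7 -> FAULT, evict 5, frames=[7,6,3] (faults so far: 6)
  step 8: ref 3 -> HIT, frames=[7,6,3] (faults so far: 6)
  step 9: ref 3 -> HIT, frames=[7,6,3] (faults so far: 6)
  step 10: ref 7 -> HIT, frames=[7,6,3] (faults so far: 6)
  step 11: ref 7 -> HIT, frames=[7,6,3] (faults so far: 6)
  Optimal total faults: 6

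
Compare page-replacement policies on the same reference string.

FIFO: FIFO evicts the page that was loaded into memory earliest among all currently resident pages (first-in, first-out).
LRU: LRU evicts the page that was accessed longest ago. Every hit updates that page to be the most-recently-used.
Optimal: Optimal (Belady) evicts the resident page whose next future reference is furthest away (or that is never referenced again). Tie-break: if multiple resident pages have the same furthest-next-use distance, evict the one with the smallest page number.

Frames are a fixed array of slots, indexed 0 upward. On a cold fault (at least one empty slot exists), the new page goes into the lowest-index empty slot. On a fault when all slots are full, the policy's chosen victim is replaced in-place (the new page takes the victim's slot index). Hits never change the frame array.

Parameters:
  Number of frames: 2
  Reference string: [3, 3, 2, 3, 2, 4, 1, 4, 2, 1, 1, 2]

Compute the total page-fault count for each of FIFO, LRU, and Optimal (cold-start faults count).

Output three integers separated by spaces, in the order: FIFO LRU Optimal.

--- FIFO ---
  step 0: ref 3 -> FAULT, frames=[3,-] (faults so far: 1)
  step 1: ref 3 -> HIT, frames=[3,-] (faults so far: 1)
  step 2: ref 2 -> FAULT, frames=[3,2] (faults so far: 2)
  step 3: ref 3 -> HIT, frames=[3,2] (faults so far: 2)
  step 4: ref 2 -> HIT, frames=[3,2] (faults so far: 2)
  step 5: ref 4 -> FAULT, evict 3, frames=[4,2] (faults so far: 3)
  step 6: ref 1 -> FAULT, evict 2, frames=[4,1] (faults so far: 4)
  step 7: ref 4 -> HIT, frames=[4,1] (faults so far: 4)
  step 8: ref 2 -> FAULT, evict 4, frames=[2,1] (faults so far: 5)
  step 9: ref 1 -> HIT, frames=[2,1] (faults so far: 5)
  step 10: ref 1 -> HIT, frames=[2,1] (faults so far: 5)
  step 11: ref 2 -> HIT, frames=[2,1] (faults so far: 5)
  FIFO total faults: 5
--- LRU ---
  step 0: ref 3 -> FAULT, frames=[3,-] (faults so far: 1)
  step 1: ref 3 -> HIT, frames=[3,-] (faults so far: 1)
  step 2: ref 2 -> FAULT, frames=[3,2] (faults so far: 2)
  step 3: ref 3 -> HIT, frames=[3,2] (faults so far: 2)
  step 4: ref 2 -> HIT, frames=[3,2] (faults so far: 2)
  step 5: ref 4 -> FAULT, evict 3, frames=[4,2] (faults so far: 3)
  step 6: ref 1 -> FAULT, evict 2, frames=[4,1] (faults so far: 4)
  step 7: ref 4 -> HIT, frames=[4,1] (faults so far: 4)
  step 8: ref 2 -> FAULT, evict 1, frames=[4,2] (faults so far: 5)
  step 9: ref 1 -> FAULT, evict 4, frames=[1,2] (faults so far: 6)
  step 10: ref 1 -> HIT, frames=[1,2] (faults so far: 6)
  step 11: ref 2 -> HIT, frames=[1,2] (faults so far: 6)
  LRU total faults: 6
--- Optimal ---
  step 0: ref 3 -> FAULT, frames=[3,-] (faults so far: 1)
  step 1: ref 3 -> HIT, frames=[3,-] (faults so far: 1)
  step 2: ref 2 -> FAULT, frames=[3,2] (faults so far: 2)
  step 3: ref 3 -> HIT, frames=[3,2] (faults so far: 2)
  step 4: ref 2 -> HIT, frames=[3,2] (faults so far: 2)
  step 5: ref 4 -> FAULT, evict 3, frames=[4,2] (faults so far: 3)
  step 6: ref 1 -> FAULT, evict 2, frames=[4,1] (faults so far: 4)
  step 7: ref 4 -> HIT, frames=[4,1] (faults so far: 4)
  step 8: ref 2 -> FAULT, evict 4, frames=[2,1] (faults so far: 5)
  step 9: ref 1 -> HIT, frames=[2,1] (faults so far: 5)
  step 10: ref 1 -> HIT, frames=[2,1] (faults so far: 5)
  step 11: ref 2 -> HIT, frames=[2,1] (faults so far: 5)
  Optimal total faults: 5

Answer: 5 6 5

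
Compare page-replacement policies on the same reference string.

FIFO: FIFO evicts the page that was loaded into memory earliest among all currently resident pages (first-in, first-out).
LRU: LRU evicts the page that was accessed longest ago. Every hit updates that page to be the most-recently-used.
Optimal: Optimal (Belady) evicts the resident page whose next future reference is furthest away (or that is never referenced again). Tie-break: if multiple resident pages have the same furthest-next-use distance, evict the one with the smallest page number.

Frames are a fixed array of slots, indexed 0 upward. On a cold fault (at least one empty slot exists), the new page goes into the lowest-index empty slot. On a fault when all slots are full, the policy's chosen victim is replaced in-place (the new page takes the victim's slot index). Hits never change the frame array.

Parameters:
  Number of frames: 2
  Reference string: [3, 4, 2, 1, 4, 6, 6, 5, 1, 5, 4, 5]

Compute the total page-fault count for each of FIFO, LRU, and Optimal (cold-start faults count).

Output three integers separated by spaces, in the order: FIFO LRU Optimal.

--- FIFO ---
  step 0: ref 3 -> FAULT, frames=[3,-] (faults so far: 1)
  step 1: ref 4 -> FAULT, frames=[3,4] (faults so far: 2)
  step 2: ref 2 -> FAULT, evict 3, frames=[2,4] (faults so far: 3)
  step 3: ref 1 -> FAULT, evict 4, frames=[2,1] (faults so far: 4)
  step 4: ref 4 -> FAULT, evict 2, frames=[4,1] (faults so far: 5)
  step 5: ref 6 -> FAULT, evict 1, frames=[4,6] (faults so far: 6)
  step 6: ref 6 -> HIT, frames=[4,6] (faults so far: 6)
  step 7: ref 5 -> FAULT, evict 4, frames=[5,6] (faults so far: 7)
  step 8: ref 1 -> FAULT, evict 6, frames=[5,1] (faults so far: 8)
  step 9: ref 5 -> HIT, frames=[5,1] (faults so far: 8)
  step 10: ref 4 -> FAULT, evict 5, frames=[4,1] (faults so far: 9)
  step 11: ref 5 -> FAULT, evict 1, frames=[4,5] (faults so far: 10)
  FIFO total faults: 10
--- LRU ---
  step 0: ref 3 -> FAULT, frames=[3,-] (faults so far: 1)
  step 1: ref 4 -> FAULT, frames=[3,4] (faults so far: 2)
  step 2: ref 2 -> FAULT, evict 3, frames=[2,4] (faults so far: 3)
  step 3: ref 1 -> FAULT, evict 4, frames=[2,1] (faults so far: 4)
  step 4: ref 4 -> FAULT, evict 2, frames=[4,1] (faults so far: 5)
  step 5: ref 6 -> FAULT, evict 1, frames=[4,6] (faults so far: 6)
  step 6: ref 6 -> HIT, frames=[4,6] (faults so far: 6)
  step 7: ref 5 -> FAULT, evict 4, frames=[5,6] (faults so far: 7)
  step 8: ref 1 -> FAULT, evict 6, frames=[5,1] (faults so far: 8)
  step 9: ref 5 -> HIT, frames=[5,1] (faults so far: 8)
  step 10: ref 4 -> FAULT, evict 1, frames=[5,4] (faults so far: 9)
  step 11: ref 5 -> HIT, frames=[5,4] (faults so far: 9)
  LRU total faults: 9
--- Optimal ---
  step 0: ref 3 -> FAULT, frames=[3,-] (faults so far: 1)
  step 1: ref 4 -> FAULT, frames=[3,4] (faults so far: 2)
  step 2: ref 2 -> FAULT, evict 3, frames=[2,4] (faults so far: 3)
  step 3: ref 1 -> FAULT, evict 2, frames=[1,4] (faults so far: 4)
  step 4: ref 4 -> HIT, frames=[1,4] (faults so far: 4)
  step 5: ref 6 -> FAULT, evict 4, frames=[1,6] (faults so far: 5)
  step 6: ref 6 -> HIT, frames=[1,6] (faults so far: 5)
  step 7: ref 5 -> FAULT, evict 6, frames=[1,5] (faults so far: 6)
  step 8: ref 1 -> HIT, frames=[1,5] (faults so far: 6)
  step 9: ref 5 -> HIT, frames=[1,5] (faults so far: 6)
  step 10: ref 4 -> FAULT, evict 1, frames=[4,5] (faults so far: 7)
  step 11: ref 5 -> HIT, frames=[4,5] (faults so far: 7)
  Optimal total faults: 7

Answer: 10 9 7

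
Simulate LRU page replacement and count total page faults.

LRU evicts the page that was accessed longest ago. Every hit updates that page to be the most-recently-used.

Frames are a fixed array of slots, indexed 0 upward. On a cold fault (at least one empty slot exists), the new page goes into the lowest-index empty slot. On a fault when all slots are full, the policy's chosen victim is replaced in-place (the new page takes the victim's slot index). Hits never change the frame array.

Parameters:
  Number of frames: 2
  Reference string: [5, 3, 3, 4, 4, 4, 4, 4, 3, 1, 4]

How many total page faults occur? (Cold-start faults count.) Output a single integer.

Answer: 5

Derivation:
Step 0: ref 5 → FAULT, frames=[5,-]
Step 1: ref 3 → FAULT, frames=[5,3]
Step 2: ref 3 → HIT, frames=[5,3]
Step 3: ref 4 → FAULT (evict 5), frames=[4,3]
Step 4: ref 4 → HIT, frames=[4,3]
Step 5: ref 4 → HIT, frames=[4,3]
Step 6: ref 4 → HIT, frames=[4,3]
Step 7: ref 4 → HIT, frames=[4,3]
Step 8: ref 3 → HIT, frames=[4,3]
Step 9: ref 1 → FAULT (evict 4), frames=[1,3]
Step 10: ref 4 → FAULT (evict 3), frames=[1,4]
Total faults: 5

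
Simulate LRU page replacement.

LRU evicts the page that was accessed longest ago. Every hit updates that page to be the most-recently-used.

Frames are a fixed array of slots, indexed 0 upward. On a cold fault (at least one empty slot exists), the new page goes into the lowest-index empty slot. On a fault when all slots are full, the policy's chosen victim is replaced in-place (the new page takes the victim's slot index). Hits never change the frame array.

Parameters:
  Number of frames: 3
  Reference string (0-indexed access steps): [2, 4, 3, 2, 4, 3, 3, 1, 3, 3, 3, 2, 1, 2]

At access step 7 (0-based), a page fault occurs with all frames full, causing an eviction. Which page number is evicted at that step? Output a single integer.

Answer: 2

Derivation:
Step 0: ref 2 -> FAULT, frames=[2,-,-]
Step 1: ref 4 -> FAULT, frames=[2,4,-]
Step 2: ref 3 -> FAULT, frames=[2,4,3]
Step 3: ref 2 -> HIT, frames=[2,4,3]
Step 4: ref 4 -> HIT, frames=[2,4,3]
Step 5: ref 3 -> HIT, frames=[2,4,3]
Step 6: ref 3 -> HIT, frames=[2,4,3]
Step 7: ref 1 -> FAULT, evict 2, frames=[1,4,3]
At step 7: evicted page 2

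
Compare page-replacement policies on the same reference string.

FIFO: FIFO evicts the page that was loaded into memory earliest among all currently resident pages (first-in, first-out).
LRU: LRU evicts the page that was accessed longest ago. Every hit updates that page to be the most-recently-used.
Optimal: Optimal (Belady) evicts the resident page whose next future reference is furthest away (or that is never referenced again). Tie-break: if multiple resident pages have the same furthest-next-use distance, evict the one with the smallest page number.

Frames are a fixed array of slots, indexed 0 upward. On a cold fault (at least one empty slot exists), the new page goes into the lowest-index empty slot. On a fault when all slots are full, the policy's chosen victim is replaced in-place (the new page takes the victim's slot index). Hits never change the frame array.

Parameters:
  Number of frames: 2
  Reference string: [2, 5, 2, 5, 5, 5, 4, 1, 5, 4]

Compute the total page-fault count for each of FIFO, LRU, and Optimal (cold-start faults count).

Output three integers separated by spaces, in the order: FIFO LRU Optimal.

Answer: 6 6 5

Derivation:
--- FIFO ---
  step 0: ref 2 -> FAULT, frames=[2,-] (faults so far: 1)
  step 1: ref 5 -> FAULT, frames=[2,5] (faults so far: 2)
  step 2: ref 2 -> HIT, frames=[2,5] (faults so far: 2)
  step 3: ref 5 -> HIT, frames=[2,5] (faults so far: 2)
  step 4: ref 5 -> HIT, frames=[2,5] (faults so far: 2)
  step 5: ref 5 -> HIT, frames=[2,5] (faults so far: 2)
  step 6: ref 4 -> FAULT, evict 2, frames=[4,5] (faults so far: 3)
  step 7: ref 1 -> FAULT, evict 5, frames=[4,1] (faults so far: 4)
  step 8: ref 5 -> FAULT, evict 4, frames=[5,1] (faults so far: 5)
  step 9: ref 4 -> FAULT, evict 1, frames=[5,4] (faults so far: 6)
  FIFO total faults: 6
--- LRU ---
  step 0: ref 2 -> FAULT, frames=[2,-] (faults so far: 1)
  step 1: ref 5 -> FAULT, frames=[2,5] (faults so far: 2)
  step 2: ref 2 -> HIT, frames=[2,5] (faults so far: 2)
  step 3: ref 5 -> HIT, frames=[2,5] (faults so far: 2)
  step 4: ref 5 -> HIT, frames=[2,5] (faults so far: 2)
  step 5: ref 5 -> HIT, frames=[2,5] (faults so far: 2)
  step 6: ref 4 -> FAULT, evict 2, frames=[4,5] (faults so far: 3)
  step 7: ref 1 -> FAULT, evict 5, frames=[4,1] (faults so far: 4)
  step 8: ref 5 -> FAULT, evict 4, frames=[5,1] (faults so far: 5)
  step 9: ref 4 -> FAULT, evict 1, frames=[5,4] (faults so far: 6)
  LRU total faults: 6
--- Optimal ---
  step 0: ref 2 -> FAULT, frames=[2,-] (faults so far: 1)
  step 1: ref 5 -> FAULT, frames=[2,5] (faults so far: 2)
  step 2: ref 2 -> HIT, frames=[2,5] (faults so far: 2)
  step 3: ref 5 -> HIT, frames=[2,5] (faults so far: 2)
  step 4: ref 5 -> HIT, frames=[2,5] (faults so far: 2)
  step 5: ref 5 -> HIT, frames=[2,5] (faults so far: 2)
  step 6: ref 4 -> FAULT, evict 2, frames=[4,5] (faults so far: 3)
  step 7: ref 1 -> FAULT, evict 4, frames=[1,5] (faults so far: 4)
  step 8: ref 5 -> HIT, frames=[1,5] (faults so far: 4)
  step 9: ref 4 -> FAULT, evict 1, frames=[4,5] (faults so far: 5)
  Optimal total faults: 5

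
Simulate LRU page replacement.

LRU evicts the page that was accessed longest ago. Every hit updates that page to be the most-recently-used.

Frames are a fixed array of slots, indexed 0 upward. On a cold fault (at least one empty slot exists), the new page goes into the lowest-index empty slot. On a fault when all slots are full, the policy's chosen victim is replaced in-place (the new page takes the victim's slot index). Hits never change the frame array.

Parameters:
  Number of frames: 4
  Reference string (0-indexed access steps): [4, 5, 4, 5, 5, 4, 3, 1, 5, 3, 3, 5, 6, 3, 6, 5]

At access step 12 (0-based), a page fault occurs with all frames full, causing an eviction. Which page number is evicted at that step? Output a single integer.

Step 0: ref 4 -> FAULT, frames=[4,-,-,-]
Step 1: ref 5 -> FAULT, frames=[4,5,-,-]
Step 2: ref 4 -> HIT, frames=[4,5,-,-]
Step 3: ref 5 -> HIT, frames=[4,5,-,-]
Step 4: ref 5 -> HIT, frames=[4,5,-,-]
Step 5: ref 4 -> HIT, frames=[4,5,-,-]
Step 6: ref 3 -> FAULT, frames=[4,5,3,-]
Step 7: ref 1 -> FAULT, frames=[4,5,3,1]
Step 8: ref 5 -> HIT, frames=[4,5,3,1]
Step 9: ref 3 -> HIT, frames=[4,5,3,1]
Step 10: ref 3 -> HIT, frames=[4,5,3,1]
Step 11: ref 5 -> HIT, frames=[4,5,3,1]
Step 12: ref 6 -> FAULT, evict 4, frames=[6,5,3,1]
At step 12: evicted page 4

Answer: 4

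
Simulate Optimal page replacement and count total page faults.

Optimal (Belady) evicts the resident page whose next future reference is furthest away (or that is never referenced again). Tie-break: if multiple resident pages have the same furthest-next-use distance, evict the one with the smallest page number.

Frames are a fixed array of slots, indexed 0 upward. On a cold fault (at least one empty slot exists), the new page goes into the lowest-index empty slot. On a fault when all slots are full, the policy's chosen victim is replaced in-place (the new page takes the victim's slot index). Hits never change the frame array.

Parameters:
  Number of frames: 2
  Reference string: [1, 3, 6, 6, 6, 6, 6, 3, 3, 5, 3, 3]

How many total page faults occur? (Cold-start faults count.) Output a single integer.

Step 0: ref 1 → FAULT, frames=[1,-]
Step 1: ref 3 → FAULT, frames=[1,3]
Step 2: ref 6 → FAULT (evict 1), frames=[6,3]
Step 3: ref 6 → HIT, frames=[6,3]
Step 4: ref 6 → HIT, frames=[6,3]
Step 5: ref 6 → HIT, frames=[6,3]
Step 6: ref 6 → HIT, frames=[6,3]
Step 7: ref 3 → HIT, frames=[6,3]
Step 8: ref 3 → HIT, frames=[6,3]
Step 9: ref 5 → FAULT (evict 6), frames=[5,3]
Step 10: ref 3 → HIT, frames=[5,3]
Step 11: ref 3 → HIT, frames=[5,3]
Total faults: 4

Answer: 4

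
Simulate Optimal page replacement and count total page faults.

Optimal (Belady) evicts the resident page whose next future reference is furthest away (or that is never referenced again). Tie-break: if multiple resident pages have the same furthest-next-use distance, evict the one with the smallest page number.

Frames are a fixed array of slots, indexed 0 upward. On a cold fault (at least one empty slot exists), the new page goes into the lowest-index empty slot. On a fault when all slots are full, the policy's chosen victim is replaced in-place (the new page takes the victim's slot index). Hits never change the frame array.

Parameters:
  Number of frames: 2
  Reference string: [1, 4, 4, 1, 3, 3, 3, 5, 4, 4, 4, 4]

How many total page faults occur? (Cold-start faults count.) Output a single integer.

Answer: 4

Derivation:
Step 0: ref 1 → FAULT, frames=[1,-]
Step 1: ref 4 → FAULT, frames=[1,4]
Step 2: ref 4 → HIT, frames=[1,4]
Step 3: ref 1 → HIT, frames=[1,4]
Step 4: ref 3 → FAULT (evict 1), frames=[3,4]
Step 5: ref 3 → HIT, frames=[3,4]
Step 6: ref 3 → HIT, frames=[3,4]
Step 7: ref 5 → FAULT (evict 3), frames=[5,4]
Step 8: ref 4 → HIT, frames=[5,4]
Step 9: ref 4 → HIT, frames=[5,4]
Step 10: ref 4 → HIT, frames=[5,4]
Step 11: ref 4 → HIT, frames=[5,4]
Total faults: 4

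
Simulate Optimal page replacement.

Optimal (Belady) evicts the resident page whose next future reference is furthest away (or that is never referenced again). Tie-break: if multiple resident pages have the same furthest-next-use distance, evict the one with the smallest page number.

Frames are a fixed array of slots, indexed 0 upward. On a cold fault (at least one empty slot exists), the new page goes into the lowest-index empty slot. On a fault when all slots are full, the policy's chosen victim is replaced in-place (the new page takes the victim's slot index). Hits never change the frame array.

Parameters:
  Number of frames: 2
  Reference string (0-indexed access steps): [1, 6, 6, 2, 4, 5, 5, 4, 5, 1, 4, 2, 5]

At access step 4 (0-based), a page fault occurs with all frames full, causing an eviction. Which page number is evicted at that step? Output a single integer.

Answer: 2

Derivation:
Step 0: ref 1 -> FAULT, frames=[1,-]
Step 1: ref 6 -> FAULT, frames=[1,6]
Step 2: ref 6 -> HIT, frames=[1,6]
Step 3: ref 2 -> FAULT, evict 6, frames=[1,2]
Step 4: ref 4 -> FAULT, evict 2, frames=[1,4]
At step 4: evicted page 2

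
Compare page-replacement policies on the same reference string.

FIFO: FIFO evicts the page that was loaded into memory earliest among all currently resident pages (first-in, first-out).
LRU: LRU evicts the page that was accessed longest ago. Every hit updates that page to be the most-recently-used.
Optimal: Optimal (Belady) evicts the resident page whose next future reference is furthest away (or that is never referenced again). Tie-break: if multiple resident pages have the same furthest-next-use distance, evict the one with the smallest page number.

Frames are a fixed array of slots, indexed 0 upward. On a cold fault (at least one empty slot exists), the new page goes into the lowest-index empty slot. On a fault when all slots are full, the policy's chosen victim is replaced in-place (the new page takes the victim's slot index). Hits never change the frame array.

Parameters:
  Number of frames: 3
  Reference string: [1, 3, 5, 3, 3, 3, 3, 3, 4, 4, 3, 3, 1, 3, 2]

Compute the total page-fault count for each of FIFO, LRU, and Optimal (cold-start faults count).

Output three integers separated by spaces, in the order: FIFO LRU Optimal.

--- FIFO ---
  step 0: ref 1 -> FAULT, frames=[1,-,-] (faults so far: 1)
  step 1: ref 3 -> FAULT, frames=[1,3,-] (faults so far: 2)
  step 2: ref 5 -> FAULT, frames=[1,3,5] (faults so far: 3)
  step 3: ref 3 -> HIT, frames=[1,3,5] (faults so far: 3)
  step 4: ref 3 -> HIT, frames=[1,3,5] (faults so far: 3)
  step 5: ref 3 -> HIT, frames=[1,3,5] (faults so far: 3)
  step 6: ref 3 -> HIT, frames=[1,3,5] (faults so far: 3)
  step 7: ref 3 -> HIT, frames=[1,3,5] (faults so far: 3)
  step 8: ref 4 -> FAULT, evict 1, frames=[4,3,5] (faults so far: 4)
  step 9: ref 4 -> HIT, frames=[4,3,5] (faults so far: 4)
  step 10: ref 3 -> HIT, frames=[4,3,5] (faults so far: 4)
  step 11: ref 3 -> HIT, frames=[4,3,5] (faults so far: 4)
  step 12: ref 1 -> FAULT, evict 3, frames=[4,1,5] (faults so far: 5)
  step 13: ref 3 -> FAULT, evict 5, frames=[4,1,3] (faults so far: 6)
  step 14: ref 2 -> FAULT, evict 4, frames=[2,1,3] (faults so far: 7)
  FIFO total faults: 7
--- LRU ---
  step 0: ref 1 -> FAULT, frames=[1,-,-] (faults so far: 1)
  step 1: ref 3 -> FAULT, frames=[1,3,-] (faults so far: 2)
  step 2: ref 5 -> FAULT, frames=[1,3,5] (faults so far: 3)
  step 3: ref 3 -> HIT, frames=[1,3,5] (faults so far: 3)
  step 4: ref 3 -> HIT, frames=[1,3,5] (faults so far: 3)
  step 5: ref 3 -> HIT, frames=[1,3,5] (faults so far: 3)
  step 6: ref 3 -> HIT, frames=[1,3,5] (faults so far: 3)
  step 7: ref 3 -> HIT, frames=[1,3,5] (faults so far: 3)
  step 8: ref 4 -> FAULT, evict 1, frames=[4,3,5] (faults so far: 4)
  step 9: ref 4 -> HIT, frames=[4,3,5] (faults so far: 4)
  step 10: ref 3 -> HIT, frames=[4,3,5] (faults so far: 4)
  step 11: ref 3 -> HIT, frames=[4,3,5] (faults so far: 4)
  step 12: ref 1 -> FAULT, evict 5, frames=[4,3,1] (faults so far: 5)
  step 13: ref 3 -> HIT, frames=[4,3,1] (faults so far: 5)
  step 14: ref 2 -> FAULT, evict 4, frames=[2,3,1] (faults so far: 6)
  LRU total faults: 6
--- Optimal ---
  step 0: ref 1 -> FAULT, frames=[1,-,-] (faults so far: 1)
  step 1: ref 3 -> FAULT, frames=[1,3,-] (faults so far: 2)
  step 2: ref 5 -> FAULT, frames=[1,3,5] (faults so far: 3)
  step 3: ref 3 -> HIT, frames=[1,3,5] (faults so far: 3)
  step 4: ref 3 -> HIT, frames=[1,3,5] (faults so far: 3)
  step 5: ref 3 -> HIT, frames=[1,3,5] (faults so far: 3)
  step 6: ref 3 -> HIT, frames=[1,3,5] (faults so far: 3)
  step 7: ref 3 -> HIT, frames=[1,3,5] (faults so far: 3)
  step 8: ref 4 -> FAULT, evict 5, frames=[1,3,4] (faults so far: 4)
  step 9: ref 4 -> HIT, frames=[1,3,4] (faults so far: 4)
  step 10: ref 3 -> HIT, frames=[1,3,4] (faults so far: 4)
  step 11: ref 3 -> HIT, frames=[1,3,4] (faults so far: 4)
  step 12: ref 1 -> HIT, frames=[1,3,4] (faults so far: 4)
  step 13: ref 3 -> HIT, frames=[1,3,4] (faults so far: 4)
  step 14: ref 2 -> FAULT, evict 1, frames=[2,3,4] (faults so far: 5)
  Optimal total faults: 5

Answer: 7 6 5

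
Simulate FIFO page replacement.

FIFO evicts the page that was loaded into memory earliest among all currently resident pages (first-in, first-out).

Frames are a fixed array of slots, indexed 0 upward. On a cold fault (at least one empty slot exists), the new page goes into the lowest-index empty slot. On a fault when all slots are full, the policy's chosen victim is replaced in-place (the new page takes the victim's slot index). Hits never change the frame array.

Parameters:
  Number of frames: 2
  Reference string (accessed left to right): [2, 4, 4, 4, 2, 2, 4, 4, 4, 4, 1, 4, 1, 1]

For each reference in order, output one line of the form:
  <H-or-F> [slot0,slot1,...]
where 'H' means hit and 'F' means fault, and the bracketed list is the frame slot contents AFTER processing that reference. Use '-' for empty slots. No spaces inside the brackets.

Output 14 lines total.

F [2,-]
F [2,4]
H [2,4]
H [2,4]
H [2,4]
H [2,4]
H [2,4]
H [2,4]
H [2,4]
H [2,4]
F [1,4]
H [1,4]
H [1,4]
H [1,4]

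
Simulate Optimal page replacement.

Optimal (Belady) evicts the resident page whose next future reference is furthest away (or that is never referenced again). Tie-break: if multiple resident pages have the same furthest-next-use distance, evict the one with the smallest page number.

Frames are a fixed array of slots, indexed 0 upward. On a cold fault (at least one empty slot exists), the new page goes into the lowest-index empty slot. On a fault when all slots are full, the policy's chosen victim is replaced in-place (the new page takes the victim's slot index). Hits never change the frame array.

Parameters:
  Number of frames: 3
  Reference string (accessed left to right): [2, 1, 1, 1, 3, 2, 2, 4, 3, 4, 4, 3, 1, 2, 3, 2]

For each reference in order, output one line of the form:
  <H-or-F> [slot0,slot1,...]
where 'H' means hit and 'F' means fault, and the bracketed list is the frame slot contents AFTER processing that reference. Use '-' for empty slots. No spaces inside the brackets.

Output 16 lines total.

F [2,-,-]
F [2,1,-]
H [2,1,-]
H [2,1,-]
F [2,1,3]
H [2,1,3]
H [2,1,3]
F [4,1,3]
H [4,1,3]
H [4,1,3]
H [4,1,3]
H [4,1,3]
H [4,1,3]
F [4,2,3]
H [4,2,3]
H [4,2,3]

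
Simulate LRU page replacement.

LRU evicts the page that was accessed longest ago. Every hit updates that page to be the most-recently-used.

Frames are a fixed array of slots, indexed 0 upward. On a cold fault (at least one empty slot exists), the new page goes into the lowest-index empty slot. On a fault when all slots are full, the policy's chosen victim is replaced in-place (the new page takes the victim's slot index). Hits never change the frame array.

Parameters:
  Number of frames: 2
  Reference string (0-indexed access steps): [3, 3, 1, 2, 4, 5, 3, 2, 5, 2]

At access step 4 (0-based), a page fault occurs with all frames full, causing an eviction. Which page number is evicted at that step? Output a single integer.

Answer: 1

Derivation:
Step 0: ref 3 -> FAULT, frames=[3,-]
Step 1: ref 3 -> HIT, frames=[3,-]
Step 2: ref 1 -> FAULT, frames=[3,1]
Step 3: ref 2 -> FAULT, evict 3, frames=[2,1]
Step 4: ref 4 -> FAULT, evict 1, frames=[2,4]
At step 4: evicted page 1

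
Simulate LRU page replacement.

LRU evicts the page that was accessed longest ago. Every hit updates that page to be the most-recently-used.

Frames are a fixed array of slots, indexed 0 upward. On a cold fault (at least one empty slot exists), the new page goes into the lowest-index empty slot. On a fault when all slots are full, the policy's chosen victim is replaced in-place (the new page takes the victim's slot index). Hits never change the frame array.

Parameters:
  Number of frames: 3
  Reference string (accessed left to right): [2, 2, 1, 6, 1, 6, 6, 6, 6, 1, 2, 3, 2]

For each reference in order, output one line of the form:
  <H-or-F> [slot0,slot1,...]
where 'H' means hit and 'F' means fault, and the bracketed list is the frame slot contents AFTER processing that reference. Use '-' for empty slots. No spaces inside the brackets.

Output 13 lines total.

F [2,-,-]
H [2,-,-]
F [2,1,-]
F [2,1,6]
H [2,1,6]
H [2,1,6]
H [2,1,6]
H [2,1,6]
H [2,1,6]
H [2,1,6]
H [2,1,6]
F [2,1,3]
H [2,1,3]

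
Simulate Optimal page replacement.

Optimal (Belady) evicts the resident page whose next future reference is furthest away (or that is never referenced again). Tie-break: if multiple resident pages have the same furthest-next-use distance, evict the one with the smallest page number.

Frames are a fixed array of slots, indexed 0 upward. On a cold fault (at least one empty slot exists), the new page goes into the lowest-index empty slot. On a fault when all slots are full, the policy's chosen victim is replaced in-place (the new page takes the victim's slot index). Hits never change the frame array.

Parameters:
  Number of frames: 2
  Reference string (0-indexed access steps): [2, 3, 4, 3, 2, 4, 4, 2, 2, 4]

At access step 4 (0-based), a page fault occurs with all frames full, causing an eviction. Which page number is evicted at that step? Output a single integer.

Step 0: ref 2 -> FAULT, frames=[2,-]
Step 1: ref 3 -> FAULT, frames=[2,3]
Step 2: ref 4 -> FAULT, evict 2, frames=[4,3]
Step 3: ref 3 -> HIT, frames=[4,3]
Step 4: ref 2 -> FAULT, evict 3, frames=[4,2]
At step 4: evicted page 3

Answer: 3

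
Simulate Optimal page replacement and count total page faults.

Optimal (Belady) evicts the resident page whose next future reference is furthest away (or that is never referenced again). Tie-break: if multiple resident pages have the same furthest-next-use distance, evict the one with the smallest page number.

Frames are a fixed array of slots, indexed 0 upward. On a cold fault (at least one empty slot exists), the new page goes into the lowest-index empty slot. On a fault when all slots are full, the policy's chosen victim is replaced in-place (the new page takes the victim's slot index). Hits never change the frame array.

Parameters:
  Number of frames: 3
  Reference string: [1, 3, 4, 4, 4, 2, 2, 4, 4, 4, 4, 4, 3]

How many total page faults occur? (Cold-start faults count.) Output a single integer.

Answer: 4

Derivation:
Step 0: ref 1 → FAULT, frames=[1,-,-]
Step 1: ref 3 → FAULT, frames=[1,3,-]
Step 2: ref 4 → FAULT, frames=[1,3,4]
Step 3: ref 4 → HIT, frames=[1,3,4]
Step 4: ref 4 → HIT, frames=[1,3,4]
Step 5: ref 2 → FAULT (evict 1), frames=[2,3,4]
Step 6: ref 2 → HIT, frames=[2,3,4]
Step 7: ref 4 → HIT, frames=[2,3,4]
Step 8: ref 4 → HIT, frames=[2,3,4]
Step 9: ref 4 → HIT, frames=[2,3,4]
Step 10: ref 4 → HIT, frames=[2,3,4]
Step 11: ref 4 → HIT, frames=[2,3,4]
Step 12: ref 3 → HIT, frames=[2,3,4]
Total faults: 4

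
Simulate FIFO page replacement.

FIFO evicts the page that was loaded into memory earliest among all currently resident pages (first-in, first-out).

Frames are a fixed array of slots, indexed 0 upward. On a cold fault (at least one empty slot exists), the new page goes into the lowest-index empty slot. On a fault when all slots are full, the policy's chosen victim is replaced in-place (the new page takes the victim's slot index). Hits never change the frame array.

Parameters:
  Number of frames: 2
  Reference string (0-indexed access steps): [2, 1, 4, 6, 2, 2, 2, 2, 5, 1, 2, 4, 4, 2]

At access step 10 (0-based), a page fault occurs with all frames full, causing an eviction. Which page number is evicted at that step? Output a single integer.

Answer: 5

Derivation:
Step 0: ref 2 -> FAULT, frames=[2,-]
Step 1: ref 1 -> FAULT, frames=[2,1]
Step 2: ref 4 -> FAULT, evict 2, frames=[4,1]
Step 3: ref 6 -> FAULT, evict 1, frames=[4,6]
Step 4: ref 2 -> FAULT, evict 4, frames=[2,6]
Step 5: ref 2 -> HIT, frames=[2,6]
Step 6: ref 2 -> HIT, frames=[2,6]
Step 7: ref 2 -> HIT, frames=[2,6]
Step 8: ref 5 -> FAULT, evict 6, frames=[2,5]
Step 9: ref 1 -> FAULT, evict 2, frames=[1,5]
Step 10: ref 2 -> FAULT, evict 5, frames=[1,2]
At step 10: evicted page 5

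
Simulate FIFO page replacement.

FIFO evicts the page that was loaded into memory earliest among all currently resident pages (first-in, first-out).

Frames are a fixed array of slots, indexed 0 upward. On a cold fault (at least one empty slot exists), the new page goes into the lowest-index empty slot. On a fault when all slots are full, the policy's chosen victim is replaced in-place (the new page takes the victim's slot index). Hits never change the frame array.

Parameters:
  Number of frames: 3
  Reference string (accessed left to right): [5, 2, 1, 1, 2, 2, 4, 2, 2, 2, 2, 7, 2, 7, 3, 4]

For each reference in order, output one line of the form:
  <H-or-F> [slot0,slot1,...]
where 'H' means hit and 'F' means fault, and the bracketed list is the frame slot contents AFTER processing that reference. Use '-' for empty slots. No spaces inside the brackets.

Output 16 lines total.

F [5,-,-]
F [5,2,-]
F [5,2,1]
H [5,2,1]
H [5,2,1]
H [5,2,1]
F [4,2,1]
H [4,2,1]
H [4,2,1]
H [4,2,1]
H [4,2,1]
F [4,7,1]
F [4,7,2]
H [4,7,2]
F [3,7,2]
F [3,4,2]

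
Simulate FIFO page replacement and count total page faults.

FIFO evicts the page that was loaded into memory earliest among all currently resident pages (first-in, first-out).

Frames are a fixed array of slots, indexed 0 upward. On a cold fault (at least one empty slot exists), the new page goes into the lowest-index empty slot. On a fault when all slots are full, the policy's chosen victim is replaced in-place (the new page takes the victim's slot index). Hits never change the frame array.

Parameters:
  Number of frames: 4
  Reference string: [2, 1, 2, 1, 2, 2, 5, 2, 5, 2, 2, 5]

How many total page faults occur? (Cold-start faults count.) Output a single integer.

Step 0: ref 2 → FAULT, frames=[2,-,-,-]
Step 1: ref 1 → FAULT, frames=[2,1,-,-]
Step 2: ref 2 → HIT, frames=[2,1,-,-]
Step 3: ref 1 → HIT, frames=[2,1,-,-]
Step 4: ref 2 → HIT, frames=[2,1,-,-]
Step 5: ref 2 → HIT, frames=[2,1,-,-]
Step 6: ref 5 → FAULT, frames=[2,1,5,-]
Step 7: ref 2 → HIT, frames=[2,1,5,-]
Step 8: ref 5 → HIT, frames=[2,1,5,-]
Step 9: ref 2 → HIT, frames=[2,1,5,-]
Step 10: ref 2 → HIT, frames=[2,1,5,-]
Step 11: ref 5 → HIT, frames=[2,1,5,-]
Total faults: 3

Answer: 3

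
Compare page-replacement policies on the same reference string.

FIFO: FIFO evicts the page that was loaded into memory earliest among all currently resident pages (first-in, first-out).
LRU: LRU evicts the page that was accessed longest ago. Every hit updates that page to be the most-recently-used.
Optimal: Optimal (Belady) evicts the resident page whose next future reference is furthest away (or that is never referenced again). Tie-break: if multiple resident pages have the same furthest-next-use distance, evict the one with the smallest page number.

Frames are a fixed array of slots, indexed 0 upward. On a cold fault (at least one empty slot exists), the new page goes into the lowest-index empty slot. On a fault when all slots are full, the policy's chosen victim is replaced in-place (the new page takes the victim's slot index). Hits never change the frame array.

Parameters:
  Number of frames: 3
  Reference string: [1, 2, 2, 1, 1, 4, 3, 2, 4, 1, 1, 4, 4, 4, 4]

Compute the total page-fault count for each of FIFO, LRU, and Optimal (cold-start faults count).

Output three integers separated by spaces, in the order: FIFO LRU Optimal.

--- FIFO ---
  step 0: ref 1 -> FAULT, frames=[1,-,-] (faults so far: 1)
  step 1: ref 2 -> FAULT, frames=[1,2,-] (faults so far: 2)
  step 2: ref 2 -> HIT, frames=[1,2,-] (faults so far: 2)
  step 3: ref 1 -> HIT, frames=[1,2,-] (faults so far: 2)
  step 4: ref 1 -> HIT, frames=[1,2,-] (faults so far: 2)
  step 5: ref 4 -> FAULT, frames=[1,2,4] (faults so far: 3)
  step 6: ref 3 -> FAULT, evict 1, frames=[3,2,4] (faults so far: 4)
  step 7: ref 2 -> HIT, frames=[3,2,4] (faults so far: 4)
  step 8: ref 4 -> HIT, frames=[3,2,4] (faults so far: 4)
  step 9: ref 1 -> FAULT, evict 2, frames=[3,1,4] (faults so far: 5)
  step 10: ref 1 -> HIT, frames=[3,1,4] (faults so far: 5)
  step 11: ref 4 -> HIT, frames=[3,1,4] (faults so far: 5)
  step 12: ref 4 -> HIT, frames=[3,1,4] (faults so far: 5)
  step 13: ref 4 -> HIT, frames=[3,1,4] (faults so far: 5)
  step 14: ref 4 -> HIT, frames=[3,1,4] (faults so far: 5)
  FIFO total faults: 5
--- LRU ---
  step 0: ref 1 -> FAULT, frames=[1,-,-] (faults so far: 1)
  step 1: ref 2 -> FAULT, frames=[1,2,-] (faults so far: 2)
  step 2: ref 2 -> HIT, frames=[1,2,-] (faults so far: 2)
  step 3: ref 1 -> HIT, frames=[1,2,-] (faults so far: 2)
  step 4: ref 1 -> HIT, frames=[1,2,-] (faults so far: 2)
  step 5: ref 4 -> FAULT, frames=[1,2,4] (faults so far: 3)
  step 6: ref 3 -> FAULT, evict 2, frames=[1,3,4] (faults so far: 4)
  step 7: ref 2 -> FAULT, evict 1, frames=[2,3,4] (faults so far: 5)
  step 8: ref 4 -> HIT, frames=[2,3,4] (faults so far: 5)
  step 9: ref 1 -> FAULT, evict 3, frames=[2,1,4] (faults so far: 6)
  step 10: ref 1 -> HIT, frames=[2,1,4] (faults so far: 6)
  step 11: ref 4 -> HIT, frames=[2,1,4] (faults so far: 6)
  step 12: ref 4 -> HIT, frames=[2,1,4] (faults so far: 6)
  step 13: ref 4 -> HIT, frames=[2,1,4] (faults so far: 6)
  step 14: ref 4 -> HIT, frames=[2,1,4] (faults so far: 6)
  LRU total faults: 6
--- Optimal ---
  step 0: ref 1 -> FAULT, frames=[1,-,-] (faults so far: 1)
  step 1: ref 2 -> FAULT, frames=[1,2,-] (faults so far: 2)
  step 2: ref 2 -> HIT, frames=[1,2,-] (faults so far: 2)
  step 3: ref 1 -> HIT, frames=[1,2,-] (faults so far: 2)
  step 4: ref 1 -> HIT, frames=[1,2,-] (faults so far: 2)
  step 5: ref 4 -> FAULT, frames=[1,2,4] (faults so far: 3)
  step 6: ref 3 -> FAULT, evict 1, frames=[3,2,4] (faults so far: 4)
  step 7: ref 2 -> HIT, frames=[3,2,4] (faults so far: 4)
  step 8: ref 4 -> HIT, frames=[3,2,4] (faults so far: 4)
  step 9: ref 1 -> FAULT, evict 2, frames=[3,1,4] (faults so far: 5)
  step 10: ref 1 -> HIT, frames=[3,1,4] (faults so far: 5)
  step 11: ref 4 -> HIT, frames=[3,1,4] (faults so far: 5)
  step 12: ref 4 -> HIT, frames=[3,1,4] (faults so far: 5)
  step 13: ref 4 -> HIT, frames=[3,1,4] (faults so far: 5)
  step 14: ref 4 -> HIT, frames=[3,1,4] (faults so far: 5)
  Optimal total faults: 5

Answer: 5 6 5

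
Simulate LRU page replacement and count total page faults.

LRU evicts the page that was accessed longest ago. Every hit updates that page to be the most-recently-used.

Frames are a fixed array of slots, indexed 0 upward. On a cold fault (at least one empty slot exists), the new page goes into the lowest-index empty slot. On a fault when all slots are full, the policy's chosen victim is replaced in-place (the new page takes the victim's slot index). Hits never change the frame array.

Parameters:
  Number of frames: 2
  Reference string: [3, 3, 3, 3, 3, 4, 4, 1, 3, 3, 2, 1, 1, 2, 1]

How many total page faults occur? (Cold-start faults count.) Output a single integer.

Step 0: ref 3 → FAULT, frames=[3,-]
Step 1: ref 3 → HIT, frames=[3,-]
Step 2: ref 3 → HIT, frames=[3,-]
Step 3: ref 3 → HIT, frames=[3,-]
Step 4: ref 3 → HIT, frames=[3,-]
Step 5: ref 4 → FAULT, frames=[3,4]
Step 6: ref 4 → HIT, frames=[3,4]
Step 7: ref 1 → FAULT (evict 3), frames=[1,4]
Step 8: ref 3 → FAULT (evict 4), frames=[1,3]
Step 9: ref 3 → HIT, frames=[1,3]
Step 10: ref 2 → FAULT (evict 1), frames=[2,3]
Step 11: ref 1 → FAULT (evict 3), frames=[2,1]
Step 12: ref 1 → HIT, frames=[2,1]
Step 13: ref 2 → HIT, frames=[2,1]
Step 14: ref 1 → HIT, frames=[2,1]
Total faults: 6

Answer: 6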